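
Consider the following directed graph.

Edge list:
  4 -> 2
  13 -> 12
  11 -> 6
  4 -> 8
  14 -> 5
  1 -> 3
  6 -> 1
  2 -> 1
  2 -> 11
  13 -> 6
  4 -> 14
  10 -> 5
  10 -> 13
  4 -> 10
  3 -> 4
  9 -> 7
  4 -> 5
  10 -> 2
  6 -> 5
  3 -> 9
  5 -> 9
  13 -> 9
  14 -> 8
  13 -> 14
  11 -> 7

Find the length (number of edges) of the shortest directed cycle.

For each vertex v, BFS finds the shortest path from v back to v.
The shortest such closed walk is 4 → 2 → 1 → 3 → 4, length 4.

4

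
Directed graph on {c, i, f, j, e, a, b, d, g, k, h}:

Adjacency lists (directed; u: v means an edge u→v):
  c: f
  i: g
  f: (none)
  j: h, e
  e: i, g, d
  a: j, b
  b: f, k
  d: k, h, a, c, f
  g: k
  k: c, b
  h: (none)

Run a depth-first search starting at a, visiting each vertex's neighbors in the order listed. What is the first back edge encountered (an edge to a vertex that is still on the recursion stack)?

DFS from a (visiting each vertex's neighbors in the order listed); mark gray on enter, black on exit:
a gray
  j gray
    h gray
    h black
    e gray
      i gray
        g gray
          k gray
            c gray
              f gray
              f black
            c black
            b gray
              b→f: f black — skip
              b→k: k is gray → back edge
First back edge: b → k.

b→k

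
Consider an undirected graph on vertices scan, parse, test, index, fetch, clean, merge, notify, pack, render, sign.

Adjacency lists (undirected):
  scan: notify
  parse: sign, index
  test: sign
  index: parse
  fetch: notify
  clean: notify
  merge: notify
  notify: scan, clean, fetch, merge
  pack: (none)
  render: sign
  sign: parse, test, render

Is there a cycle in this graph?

DFS, tracking each vertex's parent; an edge to a visited non-parent vertex closes a cycle.
Start from index:
visit index (parent –)
  visit parse (parent index)
    visit sign (parent parse)
      sign–parse: parent, skip
      visit test (parent sign)
        test–sign: parent, skip
      visit render (parent sign)
        render–sign: parent, skip
    parse–index: parent, skip
visit scan (parent –)
  visit notify (parent scan)
    notify–scan: parent, skip
    visit clean (parent notify)
      clean–notify: parent, skip
    visit fetch (parent notify)
      fetch–notify: parent, skip
    visit merge (parent notify)
      merge–notify: parent, skip
visit pack (parent –)
No non-parent visited neighbor found — the graph is a forest.

No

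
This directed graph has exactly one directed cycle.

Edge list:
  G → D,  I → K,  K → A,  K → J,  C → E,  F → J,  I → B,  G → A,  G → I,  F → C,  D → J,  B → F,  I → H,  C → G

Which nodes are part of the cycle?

DFS with gray/black marking from I:
I gray
  B gray
    F gray
      J gray
      J black
      C gray
        E gray
        E black
        G gray
          D gray
            D→J: J black — skip
          D black
          A gray
          A black
          G→I: I is gray → back edge
Back edge closes the cycle I → B → F → C → G → I; its vertices are {B, C, F, G, I}.

B, C, F, G, I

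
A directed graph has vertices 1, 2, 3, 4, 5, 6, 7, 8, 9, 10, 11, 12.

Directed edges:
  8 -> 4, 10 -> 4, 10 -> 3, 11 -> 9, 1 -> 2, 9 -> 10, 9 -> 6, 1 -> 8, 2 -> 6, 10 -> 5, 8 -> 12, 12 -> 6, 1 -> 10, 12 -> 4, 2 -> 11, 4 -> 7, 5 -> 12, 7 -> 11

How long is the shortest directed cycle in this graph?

5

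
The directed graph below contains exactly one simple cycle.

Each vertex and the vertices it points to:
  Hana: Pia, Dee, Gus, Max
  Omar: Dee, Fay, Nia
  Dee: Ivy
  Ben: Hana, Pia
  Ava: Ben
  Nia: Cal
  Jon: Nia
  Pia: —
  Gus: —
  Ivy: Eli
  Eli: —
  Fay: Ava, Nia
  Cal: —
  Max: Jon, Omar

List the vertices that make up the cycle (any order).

Ava, Ben, Fay, Max, Hana, Omar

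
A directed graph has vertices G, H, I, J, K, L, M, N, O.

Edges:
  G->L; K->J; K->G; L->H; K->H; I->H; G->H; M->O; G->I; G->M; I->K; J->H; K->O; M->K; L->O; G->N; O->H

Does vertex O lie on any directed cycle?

O lies on a cycle iff there is a path from O back to itself.
Exploring from O, it never reaches itself; equivalently, its strongly connected component is a singleton.

No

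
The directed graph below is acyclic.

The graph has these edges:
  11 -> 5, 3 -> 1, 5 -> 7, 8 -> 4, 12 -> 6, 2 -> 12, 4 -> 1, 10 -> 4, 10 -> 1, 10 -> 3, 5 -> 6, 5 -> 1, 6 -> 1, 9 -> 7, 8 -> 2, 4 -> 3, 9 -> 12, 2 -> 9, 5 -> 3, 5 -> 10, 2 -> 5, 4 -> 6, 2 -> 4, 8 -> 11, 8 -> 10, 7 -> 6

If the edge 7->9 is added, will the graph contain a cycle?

Yes

Adding 7→9 creates a cycle iff 9 can already reach 7.
Path from 9: 9 → 7.
So 9 → … → 7 → 9 is a cycle.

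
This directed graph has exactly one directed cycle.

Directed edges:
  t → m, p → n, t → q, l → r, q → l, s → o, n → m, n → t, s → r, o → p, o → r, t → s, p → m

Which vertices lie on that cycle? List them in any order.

DFS with gray/black marking from p:
p gray
  m gray
  m black
  n gray
    t gray
      q gray
        l gray
          r gray
          r black
        l black
      q black
      t→m: m black — skip
      s gray
        s→r: r black — skip
        o gray
          o→r: r black — skip
          o→p: p is gray → back edge
Back edge closes the cycle p → n → t → s → o → p; its vertices are {n, o, p, s, t}.

n, o, p, s, t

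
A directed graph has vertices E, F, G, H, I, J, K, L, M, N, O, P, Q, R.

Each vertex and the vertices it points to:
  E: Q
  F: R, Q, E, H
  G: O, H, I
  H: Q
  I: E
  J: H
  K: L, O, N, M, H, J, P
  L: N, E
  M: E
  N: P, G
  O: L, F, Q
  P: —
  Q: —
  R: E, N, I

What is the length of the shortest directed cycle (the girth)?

For each vertex v, BFS finds the shortest path from v back to v.
The shortest such closed walk is O → L → N → G → O, length 4.

4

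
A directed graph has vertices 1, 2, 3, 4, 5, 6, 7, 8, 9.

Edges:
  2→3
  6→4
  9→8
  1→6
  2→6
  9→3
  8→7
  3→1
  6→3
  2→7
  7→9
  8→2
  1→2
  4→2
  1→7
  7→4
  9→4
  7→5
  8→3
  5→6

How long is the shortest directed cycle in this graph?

For each vertex v, BFS finds the shortest path from v back to v.
The shortest such closed walk is 1 → 2 → 3 → 1, length 3.

3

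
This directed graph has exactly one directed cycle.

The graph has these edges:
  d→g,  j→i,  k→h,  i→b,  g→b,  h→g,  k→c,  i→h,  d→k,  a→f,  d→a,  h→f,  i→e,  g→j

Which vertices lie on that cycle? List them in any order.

DFS with gray/black marking from g:
g gray
  b gray
  b black
  j gray
    i gray
      e gray
      e black
      i→b: b black — skip
      h gray
        h→g: g is gray → back edge
Back edge closes the cycle g → j → i → h → g; its vertices are {g, h, i, j}.

g, h, i, j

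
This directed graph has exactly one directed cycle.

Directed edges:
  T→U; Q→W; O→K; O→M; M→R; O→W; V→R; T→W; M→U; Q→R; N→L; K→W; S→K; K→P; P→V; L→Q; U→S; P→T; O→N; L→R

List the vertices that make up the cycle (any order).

K, P, S, T, U

DFS with gray/black marking from K:
K gray
  W gray
  W black
  P gray
    V gray
      R gray
      R black
    V black
    T gray
      U gray
        S gray
          S→K: K is gray → back edge
Back edge closes the cycle K → P → T → U → S → K; its vertices are {K, P, S, T, U}.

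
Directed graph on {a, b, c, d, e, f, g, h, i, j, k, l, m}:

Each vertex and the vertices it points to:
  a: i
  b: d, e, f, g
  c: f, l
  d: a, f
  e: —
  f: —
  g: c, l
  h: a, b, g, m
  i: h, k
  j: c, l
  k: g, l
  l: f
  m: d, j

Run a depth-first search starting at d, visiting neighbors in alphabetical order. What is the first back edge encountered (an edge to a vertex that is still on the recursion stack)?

h->a

DFS from d (visiting neighbors in alphabetical order); mark gray on enter, black on exit:
d gray
  a gray
    i gray
      h gray
        h→a: a is gray → back edge
First back edge: h → a.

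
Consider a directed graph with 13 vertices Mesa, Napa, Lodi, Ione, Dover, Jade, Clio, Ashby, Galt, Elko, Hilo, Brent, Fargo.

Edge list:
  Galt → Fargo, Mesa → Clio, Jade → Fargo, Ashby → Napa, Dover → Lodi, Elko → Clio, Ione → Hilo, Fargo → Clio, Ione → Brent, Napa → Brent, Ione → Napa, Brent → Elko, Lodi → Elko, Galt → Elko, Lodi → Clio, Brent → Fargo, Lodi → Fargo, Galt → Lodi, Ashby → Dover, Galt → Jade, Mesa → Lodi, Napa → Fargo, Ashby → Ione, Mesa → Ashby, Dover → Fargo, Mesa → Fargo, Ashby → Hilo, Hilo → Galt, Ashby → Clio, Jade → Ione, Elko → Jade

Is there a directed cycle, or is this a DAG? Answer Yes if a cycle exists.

Yes

DFS with white/gray/black marking, starting from Hilo:
Hilo gray
  Galt gray
    Elko gray
      Jade gray
        Fargo gray
          Clio gray
          Clio black
        Fargo black
        Ione gray
          Ione→Hilo: Hilo is gray → back edge
Back edge found, so a cycle exists: Hilo → Galt → Elko → Jade → Ione → Hilo.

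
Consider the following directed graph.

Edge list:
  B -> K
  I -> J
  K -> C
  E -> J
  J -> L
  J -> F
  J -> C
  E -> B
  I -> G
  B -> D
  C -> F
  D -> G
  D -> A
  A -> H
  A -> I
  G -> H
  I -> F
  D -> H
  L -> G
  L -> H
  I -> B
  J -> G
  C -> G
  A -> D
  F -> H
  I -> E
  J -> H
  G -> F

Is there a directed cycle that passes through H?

No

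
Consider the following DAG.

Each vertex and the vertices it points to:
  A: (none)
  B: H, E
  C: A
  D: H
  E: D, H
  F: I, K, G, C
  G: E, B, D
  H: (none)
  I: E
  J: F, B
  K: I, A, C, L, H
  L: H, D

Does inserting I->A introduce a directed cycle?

No

Adding I→A creates a cycle iff A can already reach I.
Explore from A: no path reaches I. The graph stays acyclic.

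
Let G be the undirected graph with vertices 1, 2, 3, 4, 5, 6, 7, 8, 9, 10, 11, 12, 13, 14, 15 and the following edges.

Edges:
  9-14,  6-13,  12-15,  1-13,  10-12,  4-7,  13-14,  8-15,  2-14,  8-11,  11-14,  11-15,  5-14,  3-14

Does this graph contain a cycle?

DFS, tracking each vertex's parent; an edge to a visited non-parent vertex closes a cycle.
Start from 13:
visit 13 (parent –)
  visit 1 (parent 13)
    1–13: parent, skip
  visit 6 (parent 13)
    6–13: parent, skip
  visit 14 (parent 13)
    visit 5 (parent 14)
      5–14: parent, skip
    visit 9 (parent 14)
      9–14: parent, skip
    visit 11 (parent 14)
      visit 15 (parent 11)
        visit 12 (parent 15)
          visit 10 (parent 12)
            10–12: parent, skip
          12–15: parent, skip
        15–11: parent, skip
        visit 8 (parent 15)
          8–15: parent, skip
          8–11: 11 visited and ≠ parent → cycle
Cycle: 11 – 15 – 8 – 11.

Yes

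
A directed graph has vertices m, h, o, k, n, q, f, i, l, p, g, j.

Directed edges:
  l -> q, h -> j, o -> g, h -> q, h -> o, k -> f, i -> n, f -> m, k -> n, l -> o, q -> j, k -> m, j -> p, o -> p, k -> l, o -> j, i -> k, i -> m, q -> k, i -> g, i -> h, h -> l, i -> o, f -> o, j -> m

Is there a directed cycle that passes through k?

Yes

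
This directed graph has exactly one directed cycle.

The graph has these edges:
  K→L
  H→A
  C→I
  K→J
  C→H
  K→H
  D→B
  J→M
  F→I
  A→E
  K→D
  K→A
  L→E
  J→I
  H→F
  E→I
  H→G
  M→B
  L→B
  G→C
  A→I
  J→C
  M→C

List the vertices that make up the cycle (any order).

DFS with gray/black marking from H:
H gray
  A gray
    E gray
      I gray
      I black
    E black
    A→I: I black — skip
  A black
  G gray
    C gray
      C→I: I black — skip
      C→H: H is gray → back edge
Back edge closes the cycle H → G → C → H; its vertices are {C, G, H}.

C, G, H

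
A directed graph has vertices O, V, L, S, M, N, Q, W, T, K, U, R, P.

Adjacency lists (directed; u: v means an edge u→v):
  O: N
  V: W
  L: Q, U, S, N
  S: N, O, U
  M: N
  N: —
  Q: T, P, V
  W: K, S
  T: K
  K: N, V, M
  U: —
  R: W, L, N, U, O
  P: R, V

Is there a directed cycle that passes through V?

Yes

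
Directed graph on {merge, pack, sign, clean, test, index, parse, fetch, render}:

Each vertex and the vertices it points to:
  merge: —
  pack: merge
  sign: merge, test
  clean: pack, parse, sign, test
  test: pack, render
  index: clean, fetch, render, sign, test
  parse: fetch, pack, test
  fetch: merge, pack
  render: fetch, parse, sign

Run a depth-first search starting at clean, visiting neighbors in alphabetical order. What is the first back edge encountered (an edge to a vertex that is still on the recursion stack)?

render->parse

DFS from clean (visiting neighbors in alphabetical order); mark gray on enter, black on exit:
clean gray
  pack gray
    merge gray
    merge black
  pack black
  parse gray
    fetch gray
      fetch→merge: merge black — skip
      fetch→pack: pack black — skip
    fetch black
    parse→pack: pack black — skip
    test gray
      test→pack: pack black — skip
      render gray
        render→fetch: fetch black — skip
        render→parse: parse is gray → back edge
First back edge: render → parse.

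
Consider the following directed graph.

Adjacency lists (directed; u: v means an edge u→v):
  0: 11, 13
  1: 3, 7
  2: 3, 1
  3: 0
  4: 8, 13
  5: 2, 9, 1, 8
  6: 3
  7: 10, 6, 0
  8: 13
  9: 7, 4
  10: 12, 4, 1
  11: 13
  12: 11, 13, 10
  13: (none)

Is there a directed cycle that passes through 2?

2 lies on a cycle iff there is a path from 2 back to itself.
Exploring from 2, it never reaches itself; equivalently, its strongly connected component is a singleton.

No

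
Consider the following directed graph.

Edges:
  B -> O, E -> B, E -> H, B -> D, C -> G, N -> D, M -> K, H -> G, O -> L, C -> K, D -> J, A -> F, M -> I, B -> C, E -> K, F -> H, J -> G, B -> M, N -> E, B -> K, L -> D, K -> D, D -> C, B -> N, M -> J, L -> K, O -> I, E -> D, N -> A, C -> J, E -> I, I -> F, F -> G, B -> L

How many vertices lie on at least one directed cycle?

6

A vertex is on a directed cycle iff it belongs to a strongly connected component of size ≥ 2 (or has a self-loop).
The vertices on cycles are {B, C, D, E, K, N} — 6 in total.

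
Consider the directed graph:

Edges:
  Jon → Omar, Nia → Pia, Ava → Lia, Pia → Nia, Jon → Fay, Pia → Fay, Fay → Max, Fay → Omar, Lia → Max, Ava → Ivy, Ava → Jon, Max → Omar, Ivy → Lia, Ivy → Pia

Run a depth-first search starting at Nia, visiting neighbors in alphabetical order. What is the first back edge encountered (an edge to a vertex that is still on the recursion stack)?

Pia->Nia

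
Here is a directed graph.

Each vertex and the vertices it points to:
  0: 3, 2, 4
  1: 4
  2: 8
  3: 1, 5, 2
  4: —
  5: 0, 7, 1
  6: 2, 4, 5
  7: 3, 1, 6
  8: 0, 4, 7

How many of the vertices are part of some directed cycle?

A vertex is on a directed cycle iff it belongs to a strongly connected component of size ≥ 2 (or has a self-loop).
The vertices on cycles are {0, 2, 3, 5, 6, 7, 8} — 7 in total.

7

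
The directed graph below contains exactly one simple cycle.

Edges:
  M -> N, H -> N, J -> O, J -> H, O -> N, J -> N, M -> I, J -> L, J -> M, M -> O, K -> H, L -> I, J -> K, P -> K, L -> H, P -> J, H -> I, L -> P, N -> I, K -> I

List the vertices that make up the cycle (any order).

DFS with gray/black marking from P:
P gray
  K gray
    H gray
      I gray
      I black
      N gray
        N→I: I black — skip
      N black
    H black
    K→I: I black — skip
  K black
  J gray
    J→N: N black — skip
    O gray
      O→N: N black — skip
    O black
    M gray
      M→N: N black — skip
      M→O: O black — skip
      M→I: I black — skip
    M black
    L gray
      L→I: I black — skip
      L→P: P is gray → back edge
Back edge closes the cycle P → J → L → P; its vertices are {J, L, P}.

J, L, P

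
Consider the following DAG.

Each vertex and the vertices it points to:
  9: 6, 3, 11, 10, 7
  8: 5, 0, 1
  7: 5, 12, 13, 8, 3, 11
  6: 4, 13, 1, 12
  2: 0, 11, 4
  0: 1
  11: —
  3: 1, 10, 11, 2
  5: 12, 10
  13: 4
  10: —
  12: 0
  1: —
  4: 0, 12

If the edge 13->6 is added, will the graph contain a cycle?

Yes

Adding 13→6 creates a cycle iff 6 can already reach 13.
Path from 6: 6 → 13.
So 6 → … → 13 → 6 is a cycle.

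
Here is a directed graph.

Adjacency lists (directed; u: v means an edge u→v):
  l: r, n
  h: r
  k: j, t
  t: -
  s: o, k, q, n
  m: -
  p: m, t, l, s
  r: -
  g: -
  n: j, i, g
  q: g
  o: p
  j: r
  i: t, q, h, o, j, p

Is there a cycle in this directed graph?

DFS with white/gray/black marking, starting from t:
t gray
t black
l gray
  r gray
  r black
  n gray
    j gray
      j→r: r black — skip
    j black
    i gray
      i→t: t black — skip
      q gray
        g gray
        g black
      q black
      h gray
        h→r: r black — skip
      h black
      o gray
        p gray
          m gray
          m black
          p→t: t black — skip
          p→l: l is gray → back edge
Back edge found, so a cycle exists: l → n → i → o → p → l.

Yes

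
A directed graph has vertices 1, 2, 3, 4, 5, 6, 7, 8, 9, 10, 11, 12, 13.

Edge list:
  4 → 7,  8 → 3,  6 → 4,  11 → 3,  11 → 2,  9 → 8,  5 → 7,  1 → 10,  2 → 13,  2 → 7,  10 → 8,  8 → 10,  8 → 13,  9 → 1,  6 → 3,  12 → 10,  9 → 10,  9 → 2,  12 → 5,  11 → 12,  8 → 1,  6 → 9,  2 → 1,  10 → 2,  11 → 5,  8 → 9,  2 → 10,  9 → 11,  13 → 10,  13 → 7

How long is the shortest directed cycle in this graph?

2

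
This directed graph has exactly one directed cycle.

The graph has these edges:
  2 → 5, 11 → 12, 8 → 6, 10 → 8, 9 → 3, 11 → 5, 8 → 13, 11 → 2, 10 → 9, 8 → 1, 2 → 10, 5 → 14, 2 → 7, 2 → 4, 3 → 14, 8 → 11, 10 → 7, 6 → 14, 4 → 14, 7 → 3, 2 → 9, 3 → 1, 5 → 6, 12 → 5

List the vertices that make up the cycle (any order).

DFS with gray/black marking from 2:
2 gray
  10 gray
    8 gray
      13 gray
      13 black
      1 gray
      1 black
      6 gray
        14 gray
        14 black
      6 black
      11 gray
        5 gray
          5→6: 6 black — skip
          5→14: 14 black — skip
        5 black
        12 gray
          12→5: 5 black — skip
        12 black
        11→2: 2 is gray → back edge
Back edge closes the cycle 2 → 10 → 8 → 11 → 2; its vertices are {2, 8, 10, 11}.

2, 8, 10, 11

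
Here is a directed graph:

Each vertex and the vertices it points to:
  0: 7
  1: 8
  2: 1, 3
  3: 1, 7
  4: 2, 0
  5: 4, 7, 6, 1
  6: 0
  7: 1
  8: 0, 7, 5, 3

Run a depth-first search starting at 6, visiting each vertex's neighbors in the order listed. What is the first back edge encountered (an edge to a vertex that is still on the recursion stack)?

8->0

DFS from 6 (visiting each vertex's neighbors in the order listed); mark gray on enter, black on exit:
6 gray
  0 gray
    7 gray
      1 gray
        8 gray
          8→0: 0 is gray → back edge
First back edge: 8 → 0.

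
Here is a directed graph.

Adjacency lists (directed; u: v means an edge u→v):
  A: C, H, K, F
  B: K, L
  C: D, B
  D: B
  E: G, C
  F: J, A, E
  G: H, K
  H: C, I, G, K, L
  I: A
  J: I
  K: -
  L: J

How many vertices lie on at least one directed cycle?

11

A vertex is on a directed cycle iff it belongs to a strongly connected component of size ≥ 2 (or has a self-loop).
The vertices on cycles are {A, B, C, D, E, F, G, H, I, J, L} — 11 in total.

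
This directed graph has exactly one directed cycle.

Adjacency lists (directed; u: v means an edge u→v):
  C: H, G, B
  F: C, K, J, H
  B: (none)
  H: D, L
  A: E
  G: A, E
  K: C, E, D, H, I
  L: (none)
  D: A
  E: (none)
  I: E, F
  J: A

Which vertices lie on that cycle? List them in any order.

DFS with gray/black marking from K:
K gray
  C gray
    H gray
      D gray
        A gray
          E gray
          E black
        A black
      D black
      L gray
      L black
    H black
    G gray
      G→A: A black — skip
      G→E: E black — skip
    G black
    B gray
    B black
  C black
  K→E: E black — skip
  K→D: D black — skip
  K→H: H black — skip
  I gray
    I→E: E black — skip
    F gray
      F→C: C black — skip
      F→K: K is gray → back edge
Back edge closes the cycle K → I → F → K; its vertices are {F, I, K}.

F, I, K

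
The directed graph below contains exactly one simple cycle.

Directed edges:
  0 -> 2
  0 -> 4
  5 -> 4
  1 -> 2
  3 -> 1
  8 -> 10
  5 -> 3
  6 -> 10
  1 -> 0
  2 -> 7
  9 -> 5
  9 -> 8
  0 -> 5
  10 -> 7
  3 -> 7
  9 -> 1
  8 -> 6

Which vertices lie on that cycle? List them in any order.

0, 1, 3, 5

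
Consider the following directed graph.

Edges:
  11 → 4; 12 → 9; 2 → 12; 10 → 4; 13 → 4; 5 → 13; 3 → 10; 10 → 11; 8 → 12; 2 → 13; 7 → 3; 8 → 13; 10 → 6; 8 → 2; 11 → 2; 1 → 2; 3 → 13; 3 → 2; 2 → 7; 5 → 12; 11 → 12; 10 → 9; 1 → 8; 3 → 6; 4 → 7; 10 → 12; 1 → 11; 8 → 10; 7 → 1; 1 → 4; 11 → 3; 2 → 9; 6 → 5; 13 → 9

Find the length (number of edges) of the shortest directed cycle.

For each vertex v, BFS finds the shortest path from v back to v.
The shortest such closed walk is 7 → 3 → 2 → 7, length 3.

3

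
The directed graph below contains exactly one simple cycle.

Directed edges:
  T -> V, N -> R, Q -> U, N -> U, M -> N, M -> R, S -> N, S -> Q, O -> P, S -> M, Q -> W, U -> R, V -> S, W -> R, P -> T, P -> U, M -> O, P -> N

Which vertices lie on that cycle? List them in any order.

M, O, P, S, T, V

DFS with gray/black marking from T:
T gray
  V gray
    S gray
      M gray
        N gray
          R gray
          R black
          U gray
            U→R: R black — skip
          U black
        N black
        M→R: R black — skip
        O gray
          P gray
            P→T: T is gray → back edge
Back edge closes the cycle T → V → S → M → O → P → T; its vertices are {M, O, P, S, T, V}.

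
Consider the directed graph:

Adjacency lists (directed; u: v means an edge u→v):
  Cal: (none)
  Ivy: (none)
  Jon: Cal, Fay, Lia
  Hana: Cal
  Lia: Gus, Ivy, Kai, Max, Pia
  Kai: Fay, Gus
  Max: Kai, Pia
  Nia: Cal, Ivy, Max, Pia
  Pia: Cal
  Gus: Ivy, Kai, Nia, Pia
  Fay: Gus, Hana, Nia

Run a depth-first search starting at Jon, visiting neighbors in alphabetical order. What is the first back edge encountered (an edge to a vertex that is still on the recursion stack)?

Kai->Fay

DFS from Jon (visiting neighbors in alphabetical order); mark gray on enter, black on exit:
Jon gray
  Cal gray
  Cal black
  Fay gray
    Gus gray
      Ivy gray
      Ivy black
      Kai gray
        Kai→Fay: Fay is gray → back edge
First back edge: Kai → Fay.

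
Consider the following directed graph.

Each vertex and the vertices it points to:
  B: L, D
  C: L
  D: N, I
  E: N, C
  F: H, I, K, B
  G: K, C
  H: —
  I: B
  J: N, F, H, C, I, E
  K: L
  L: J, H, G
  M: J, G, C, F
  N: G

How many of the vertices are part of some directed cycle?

11

A vertex is on a directed cycle iff it belongs to a strongly connected component of size ≥ 2 (or has a self-loop).
The vertices on cycles are {B, C, D, E, F, G, I, J, K, L, N} — 11 in total.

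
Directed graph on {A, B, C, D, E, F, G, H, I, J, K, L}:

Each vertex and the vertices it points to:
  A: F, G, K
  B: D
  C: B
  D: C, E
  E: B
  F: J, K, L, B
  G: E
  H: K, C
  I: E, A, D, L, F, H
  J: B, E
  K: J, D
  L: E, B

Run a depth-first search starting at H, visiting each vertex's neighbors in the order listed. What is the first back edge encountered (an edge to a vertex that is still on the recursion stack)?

DFS from H (visiting each vertex's neighbors in the order listed); mark gray on enter, black on exit:
H gray
  K gray
    J gray
      B gray
        D gray
          C gray
            C→B: B is gray → back edge
First back edge: C → B.

C->B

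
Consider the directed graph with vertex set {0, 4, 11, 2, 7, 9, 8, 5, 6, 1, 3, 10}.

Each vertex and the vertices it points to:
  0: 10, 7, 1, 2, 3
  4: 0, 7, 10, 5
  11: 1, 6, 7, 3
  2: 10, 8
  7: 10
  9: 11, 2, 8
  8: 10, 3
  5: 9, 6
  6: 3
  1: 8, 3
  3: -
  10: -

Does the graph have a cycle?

DFS with white/gray/black marking, starting from 8:
8 gray
  10 gray
  10 black
  3 gray
  3 black
8 black
0 gray
  0→10: 10 black — skip
  7 gray
    7→10: 10 black — skip
  7 black
  1 gray
    1→8: 8 black — skip
    1→3: 3 black — skip
  1 black
  2 gray
    2→10: 10 black — skip
    2→8: 8 black — skip
  2 black
  0→3: 3 black — skip
0 black
4 gray
  4→0: 0 black — skip
  4→7: 7 black — skip
  4→10: 10 black — skip
  5 gray
    9 gray
      11 gray
        11→1: 1 black — skip
        6 gray
          6→3: 3 black — skip
        6 black
        11→7: 7 black — skip
        11→3: 3 black — skip
      11 black
      9→2: 2 black — skip
      9→8: 8 black — skip
    9 black
    5→6: 6 black — skip
  5 black
4 black
Every edge goes to a white or black vertex — no back edge, so the graph is acyclic.

No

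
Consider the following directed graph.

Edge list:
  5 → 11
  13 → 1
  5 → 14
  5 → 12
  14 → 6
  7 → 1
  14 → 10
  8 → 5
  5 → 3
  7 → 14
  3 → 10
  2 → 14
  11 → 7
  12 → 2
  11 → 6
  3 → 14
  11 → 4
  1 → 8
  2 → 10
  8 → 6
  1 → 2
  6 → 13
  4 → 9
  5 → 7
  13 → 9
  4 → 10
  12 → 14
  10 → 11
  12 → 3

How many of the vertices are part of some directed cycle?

A vertex is on a directed cycle iff it belongs to a strongly connected component of size ≥ 2 (or has a self-loop).
The vertices on cycles are {1, 2, 3, 4, 5, 6, 7, 8, 10, 11, 12, 13, 14} — 13 in total.

13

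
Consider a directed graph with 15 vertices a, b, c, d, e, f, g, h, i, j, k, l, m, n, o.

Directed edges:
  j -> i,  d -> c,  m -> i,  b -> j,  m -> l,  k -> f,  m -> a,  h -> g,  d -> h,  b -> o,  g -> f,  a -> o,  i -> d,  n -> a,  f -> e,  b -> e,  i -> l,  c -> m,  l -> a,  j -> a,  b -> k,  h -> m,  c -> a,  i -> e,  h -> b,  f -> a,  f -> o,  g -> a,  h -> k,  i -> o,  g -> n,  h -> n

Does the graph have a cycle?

DFS with white/gray/black marking, starting from g:
g gray
  a gray
    o gray
    o black
  a black
  f gray
    f→a: a black — skip
    e gray
    e black
    f→o: o black — skip
  f black
  n gray
    n→a: a black — skip
  n black
g black
b gray
  b→e: e black — skip
  j gray
    j→a: a black — skip
    i gray
      i→o: o black — skip
      l gray
        l→a: a black — skip
      l black
      d gray
        h gray
          h→b: b is gray → back edge
Back edge found, so a cycle exists: b → j → i → d → h → b.

Yes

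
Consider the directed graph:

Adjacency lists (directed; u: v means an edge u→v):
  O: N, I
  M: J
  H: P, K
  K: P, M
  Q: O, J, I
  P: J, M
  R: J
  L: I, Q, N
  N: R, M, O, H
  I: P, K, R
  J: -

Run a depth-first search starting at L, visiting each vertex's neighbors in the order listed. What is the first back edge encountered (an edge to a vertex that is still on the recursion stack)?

N→O

DFS from L (visiting each vertex's neighbors in the order listed); mark gray on enter, black on exit:
L gray
  I gray
    P gray
      J gray
      J black
      M gray
        M→J: J black — skip
      M black
    P black
    K gray
      K→P: P black — skip
      K→M: M black — skip
    K black
    R gray
      R→J: J black — skip
    R black
  I black
  Q gray
    O gray
      N gray
        N→R: R black — skip
        N→M: M black — skip
        N→O: O is gray → back edge
First back edge: N → O.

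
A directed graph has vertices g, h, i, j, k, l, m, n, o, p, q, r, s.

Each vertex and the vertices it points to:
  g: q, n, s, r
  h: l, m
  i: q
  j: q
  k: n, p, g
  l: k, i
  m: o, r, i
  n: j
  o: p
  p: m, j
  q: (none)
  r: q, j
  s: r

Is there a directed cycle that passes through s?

s lies on a cycle iff there is a path from s back to itself.
Exploring from s, it never reaches itself; equivalently, its strongly connected component is a singleton.

No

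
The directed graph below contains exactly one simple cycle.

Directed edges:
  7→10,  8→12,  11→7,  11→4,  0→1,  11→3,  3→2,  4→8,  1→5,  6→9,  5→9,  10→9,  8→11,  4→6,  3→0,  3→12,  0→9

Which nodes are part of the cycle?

DFS with gray/black marking from 8:
8 gray
  11 gray
    4 gray
      6 gray
        9 gray
        9 black
      6 black
      4→8: 8 is gray → back edge
Back edge closes the cycle 8 → 11 → 4 → 8; its vertices are {4, 8, 11}.

4, 8, 11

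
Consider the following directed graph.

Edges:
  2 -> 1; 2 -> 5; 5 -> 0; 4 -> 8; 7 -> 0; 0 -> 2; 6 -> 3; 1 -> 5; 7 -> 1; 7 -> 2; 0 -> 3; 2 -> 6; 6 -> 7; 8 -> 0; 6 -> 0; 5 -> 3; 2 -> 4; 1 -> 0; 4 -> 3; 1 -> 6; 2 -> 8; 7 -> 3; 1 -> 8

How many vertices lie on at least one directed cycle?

8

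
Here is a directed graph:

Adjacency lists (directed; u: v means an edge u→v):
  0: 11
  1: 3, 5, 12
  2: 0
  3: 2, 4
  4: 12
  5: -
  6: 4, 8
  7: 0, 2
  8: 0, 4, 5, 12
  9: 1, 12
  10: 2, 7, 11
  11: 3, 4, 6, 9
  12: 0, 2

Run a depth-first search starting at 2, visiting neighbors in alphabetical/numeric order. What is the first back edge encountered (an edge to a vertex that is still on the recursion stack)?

DFS from 2 (visiting neighbors in alphabetical/numeric order); mark gray on enter, black on exit:
2 gray
  0 gray
    11 gray
      3 gray
        3→2: 2 is gray → back edge
First back edge: 3 → 2.

3->2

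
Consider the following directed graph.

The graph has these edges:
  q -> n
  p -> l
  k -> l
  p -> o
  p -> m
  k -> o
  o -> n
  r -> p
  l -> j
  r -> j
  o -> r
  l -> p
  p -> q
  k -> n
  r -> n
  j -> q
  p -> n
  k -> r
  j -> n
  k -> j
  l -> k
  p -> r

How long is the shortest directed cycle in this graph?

For each vertex v, BFS finds the shortest path from v back to v.
The shortest such closed walk is l → k → l, length 2.

2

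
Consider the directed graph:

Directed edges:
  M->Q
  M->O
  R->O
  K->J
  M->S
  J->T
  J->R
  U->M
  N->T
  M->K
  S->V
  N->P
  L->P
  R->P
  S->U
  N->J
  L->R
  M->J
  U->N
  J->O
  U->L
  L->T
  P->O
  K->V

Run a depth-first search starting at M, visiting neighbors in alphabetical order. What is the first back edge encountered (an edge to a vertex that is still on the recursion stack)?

U→M

DFS from M (visiting neighbors in alphabetical order); mark gray on enter, black on exit:
M gray
  J gray
    O gray
    O black
    R gray
      R→O: O black — skip
      P gray
        P→O: O black — skip
      P black
    R black
    T gray
    T black
  J black
  K gray
    K→J: J black — skip
    V gray
    V black
  K black
  M→O: O black — skip
  Q gray
  Q black
  S gray
    U gray
      L gray
        L→P: P black — skip
        L→R: R black — skip
        L→T: T black — skip
      L black
      U→M: M is gray → back edge
First back edge: U → M.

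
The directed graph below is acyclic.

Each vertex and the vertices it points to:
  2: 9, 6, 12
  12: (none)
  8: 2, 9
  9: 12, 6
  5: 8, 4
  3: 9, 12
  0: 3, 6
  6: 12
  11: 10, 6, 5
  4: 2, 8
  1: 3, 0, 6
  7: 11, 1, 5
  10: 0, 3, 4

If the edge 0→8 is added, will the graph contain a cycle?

Adding 0→8 creates a cycle iff 8 can already reach 0.
Explore from 8: no path reaches 0. The graph stays acyclic.

No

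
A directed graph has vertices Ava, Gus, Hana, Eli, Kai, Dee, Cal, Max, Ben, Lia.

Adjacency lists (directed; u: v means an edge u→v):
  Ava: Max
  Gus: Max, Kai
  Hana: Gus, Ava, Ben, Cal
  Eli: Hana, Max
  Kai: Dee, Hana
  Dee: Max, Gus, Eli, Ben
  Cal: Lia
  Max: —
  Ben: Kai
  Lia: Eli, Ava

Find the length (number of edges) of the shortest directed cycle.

3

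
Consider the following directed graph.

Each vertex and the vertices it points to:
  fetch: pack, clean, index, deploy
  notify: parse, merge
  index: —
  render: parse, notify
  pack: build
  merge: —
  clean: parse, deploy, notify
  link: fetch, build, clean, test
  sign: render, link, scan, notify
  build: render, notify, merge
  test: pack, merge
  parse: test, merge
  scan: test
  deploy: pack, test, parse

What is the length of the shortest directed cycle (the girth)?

5

For each vertex v, BFS finds the shortest path from v back to v.
The shortest such closed walk is build → notify → parse → test → pack → build, length 5.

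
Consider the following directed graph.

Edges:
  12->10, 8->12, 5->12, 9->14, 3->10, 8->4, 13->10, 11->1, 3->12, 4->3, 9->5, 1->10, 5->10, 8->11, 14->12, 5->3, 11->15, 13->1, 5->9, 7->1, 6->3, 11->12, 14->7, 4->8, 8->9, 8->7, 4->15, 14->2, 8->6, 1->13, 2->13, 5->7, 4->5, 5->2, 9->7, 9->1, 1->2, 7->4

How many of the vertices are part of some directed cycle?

A vertex is on a directed cycle iff it belongs to a strongly connected component of size ≥ 2 (or has a self-loop).
The vertices on cycles are {1, 2, 4, 5, 7, 8, 9, 13, 14} — 9 in total.

9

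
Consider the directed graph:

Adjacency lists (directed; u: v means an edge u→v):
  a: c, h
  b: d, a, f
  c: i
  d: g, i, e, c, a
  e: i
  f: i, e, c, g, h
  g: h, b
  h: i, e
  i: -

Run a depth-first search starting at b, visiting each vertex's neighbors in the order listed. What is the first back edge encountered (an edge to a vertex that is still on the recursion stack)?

DFS from b (visiting each vertex's neighbors in the order listed); mark gray on enter, black on exit:
b gray
  d gray
    g gray
      h gray
        i gray
        i black
        e gray
          e→i: i black — skip
        e black
      h black
      g→b: b is gray → back edge
First back edge: g → b.

g->b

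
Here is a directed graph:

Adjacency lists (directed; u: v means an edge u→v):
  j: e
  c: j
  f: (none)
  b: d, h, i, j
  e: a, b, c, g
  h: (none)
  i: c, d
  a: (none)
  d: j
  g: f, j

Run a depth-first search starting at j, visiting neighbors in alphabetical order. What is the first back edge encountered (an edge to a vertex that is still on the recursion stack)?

d->j

DFS from j (visiting neighbors in alphabetical order); mark gray on enter, black on exit:
j gray
  e gray
    a gray
    a black
    b gray
      d gray
        d→j: j is gray → back edge
First back edge: d → j.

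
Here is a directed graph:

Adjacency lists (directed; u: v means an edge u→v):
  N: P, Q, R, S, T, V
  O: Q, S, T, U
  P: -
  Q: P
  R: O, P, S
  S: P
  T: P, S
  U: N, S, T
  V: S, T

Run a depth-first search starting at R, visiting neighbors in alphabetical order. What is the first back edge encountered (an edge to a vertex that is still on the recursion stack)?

N->R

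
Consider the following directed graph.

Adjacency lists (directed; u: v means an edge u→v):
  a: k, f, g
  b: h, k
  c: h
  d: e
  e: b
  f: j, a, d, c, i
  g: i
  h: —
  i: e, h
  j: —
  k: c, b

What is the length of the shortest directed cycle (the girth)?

2

For each vertex v, BFS finds the shortest path from v back to v.
The shortest such closed walk is a → f → a, length 2.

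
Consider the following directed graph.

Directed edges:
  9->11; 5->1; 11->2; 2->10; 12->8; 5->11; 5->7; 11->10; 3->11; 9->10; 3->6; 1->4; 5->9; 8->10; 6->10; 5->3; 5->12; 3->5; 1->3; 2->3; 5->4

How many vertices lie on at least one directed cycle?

6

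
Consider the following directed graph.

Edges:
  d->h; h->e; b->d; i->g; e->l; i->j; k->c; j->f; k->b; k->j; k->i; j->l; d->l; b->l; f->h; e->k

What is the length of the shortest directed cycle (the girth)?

For each vertex v, BFS finds the shortest path from v back to v.
The shortest such closed walk is k → b → d → h → e → k, length 5.

5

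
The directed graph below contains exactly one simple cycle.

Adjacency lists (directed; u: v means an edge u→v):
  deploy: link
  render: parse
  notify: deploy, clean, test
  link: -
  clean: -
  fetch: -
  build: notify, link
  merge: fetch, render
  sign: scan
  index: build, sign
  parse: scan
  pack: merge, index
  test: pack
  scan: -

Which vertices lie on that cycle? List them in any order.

pack, test, build, index, notify

DFS with gray/black marking from notify:
notify gray
  deploy gray
    link gray
    link black
  deploy black
  clean gray
  clean black
  test gray
    pack gray
      merge gray
        fetch gray
        fetch black
        render gray
          parse gray
            scan gray
            scan black
          parse black
        render black
      merge black
      index gray
        build gray
          build→notify: notify is gray → back edge
Back edge closes the cycle notify → test → pack → index → build → notify; its vertices are {pack, test, build, index, notify}.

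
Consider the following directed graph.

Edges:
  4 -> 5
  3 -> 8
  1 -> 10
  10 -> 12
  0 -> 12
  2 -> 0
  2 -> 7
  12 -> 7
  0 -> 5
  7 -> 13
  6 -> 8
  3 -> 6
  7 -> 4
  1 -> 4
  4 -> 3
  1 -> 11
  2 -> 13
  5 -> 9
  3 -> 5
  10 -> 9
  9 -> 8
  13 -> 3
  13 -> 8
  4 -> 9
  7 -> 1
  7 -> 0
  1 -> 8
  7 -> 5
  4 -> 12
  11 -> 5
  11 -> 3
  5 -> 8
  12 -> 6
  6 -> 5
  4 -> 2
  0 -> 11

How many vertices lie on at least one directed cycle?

7

A vertex is on a directed cycle iff it belongs to a strongly connected component of size ≥ 2 (or has a self-loop).
The vertices on cycles are {0, 1, 2, 4, 7, 10, 12} — 7 in total.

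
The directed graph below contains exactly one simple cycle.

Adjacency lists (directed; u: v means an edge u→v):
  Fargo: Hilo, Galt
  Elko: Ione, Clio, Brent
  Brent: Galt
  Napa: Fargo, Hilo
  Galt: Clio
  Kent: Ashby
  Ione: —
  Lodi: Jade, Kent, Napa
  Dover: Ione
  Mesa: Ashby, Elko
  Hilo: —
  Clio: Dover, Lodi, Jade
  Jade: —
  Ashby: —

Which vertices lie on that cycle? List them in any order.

DFS with gray/black marking from Clio:
Clio gray
  Dover gray
    Ione gray
    Ione black
  Dover black
  Lodi gray
    Jade gray
    Jade black
    Kent gray
      Ashby gray
      Ashby black
    Kent black
    Napa gray
      Fargo gray
        Hilo gray
        Hilo black
        Galt gray
          Galt→Clio: Clio is gray → back edge
Back edge closes the cycle Clio → Lodi → Napa → Fargo → Galt → Clio; its vertices are {Clio, Galt, Lodi, Napa, Fargo}.

Clio, Galt, Lodi, Napa, Fargo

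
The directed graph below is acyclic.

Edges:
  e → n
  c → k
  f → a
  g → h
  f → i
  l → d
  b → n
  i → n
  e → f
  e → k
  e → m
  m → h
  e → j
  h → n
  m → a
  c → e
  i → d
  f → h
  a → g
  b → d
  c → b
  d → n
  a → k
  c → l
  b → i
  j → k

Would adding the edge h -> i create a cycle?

No

Adding h→i creates a cycle iff i can already reach h.
Explore from i: no path reaches h. The graph stays acyclic.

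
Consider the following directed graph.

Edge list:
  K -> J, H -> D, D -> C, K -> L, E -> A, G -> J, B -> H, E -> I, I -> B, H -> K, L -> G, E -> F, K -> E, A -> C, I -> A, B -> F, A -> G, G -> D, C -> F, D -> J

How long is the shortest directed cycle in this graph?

For each vertex v, BFS finds the shortest path from v back to v.
The shortest such closed walk is K → E → I → B → H → K, length 5.

5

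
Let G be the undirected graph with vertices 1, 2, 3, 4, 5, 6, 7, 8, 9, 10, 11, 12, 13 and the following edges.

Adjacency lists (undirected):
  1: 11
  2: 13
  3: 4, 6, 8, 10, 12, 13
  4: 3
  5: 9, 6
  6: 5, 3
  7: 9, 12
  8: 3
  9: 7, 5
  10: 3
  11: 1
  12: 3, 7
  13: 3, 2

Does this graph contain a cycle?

DFS, tracking each vertex's parent; an edge to a visited non-parent vertex closes a cycle.
Start from 11:
visit 11 (parent –)
  visit 1 (parent 11)
    1–11: parent, skip
visit 2 (parent –)
  visit 13 (parent 2)
    visit 3 (parent 13)
      visit 4 (parent 3)
        4–3: parent, skip
      visit 6 (parent 3)
        visit 5 (parent 6)
          visit 9 (parent 5)
            visit 7 (parent 9)
              7–9: parent, skip
              visit 12 (parent 7)
                12–3: 3 visited and ≠ parent → cycle
Cycle: 3 – 6 – 5 – 9 – 7 – 12 – 3.

Yes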